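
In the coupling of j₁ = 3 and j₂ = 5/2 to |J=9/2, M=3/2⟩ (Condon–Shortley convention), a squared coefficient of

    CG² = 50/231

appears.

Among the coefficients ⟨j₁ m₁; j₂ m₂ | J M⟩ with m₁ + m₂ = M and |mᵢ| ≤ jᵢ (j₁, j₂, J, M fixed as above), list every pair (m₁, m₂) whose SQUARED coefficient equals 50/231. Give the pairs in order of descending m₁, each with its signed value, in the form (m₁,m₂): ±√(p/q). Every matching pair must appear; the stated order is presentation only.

(-1,5/2): −√(50/231)

Admissible pairs with m₁+m₂ = M = 3/2: (-1,5/2), (0,3/2), (1,1/2), (2,-1/2), (3,-3/2)
  (m₁,m₂)=(3,-3/2): CG² = 8/77, CG = +√(8/77)
  (m₁,m₂)=(2,-1/2): CG² = 169/462, CG = +√(169/462)
  (m₁,m₂)=(1,1/2): CG² = 5/231, CG = +√(5/231)
  (m₁,m₂)=(0,3/2): CG² = 45/154, CG = −√(45/154)
  (m₁,m₂)=(-1,5/2): CG² = 50/231, CG = −√(50/231)   ← matches the target
Pairs with CG² = 50/231: (-1,5/2): −√(50/231)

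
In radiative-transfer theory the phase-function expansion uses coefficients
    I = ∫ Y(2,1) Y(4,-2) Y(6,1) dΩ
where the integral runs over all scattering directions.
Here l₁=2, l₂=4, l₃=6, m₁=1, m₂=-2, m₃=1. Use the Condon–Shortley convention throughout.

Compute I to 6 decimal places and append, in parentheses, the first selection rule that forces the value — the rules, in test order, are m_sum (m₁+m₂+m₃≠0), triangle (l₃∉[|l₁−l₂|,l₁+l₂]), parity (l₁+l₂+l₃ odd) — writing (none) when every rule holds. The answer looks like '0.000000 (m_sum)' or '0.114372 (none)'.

-0.133065 (none)

Rules hold: Σm=0, L=12 even, 2≤6≤6.
N = 5·9·13 = 585
Δ = 0!·4!·8!/13! = 1/6435
Racah Σ t=0..0: t=0:+1/2304 = 1/2304
⇒ 3j(2 4 6; 0 0 0)² = 5/143, sgn +1
Racah Σ t=0..0: t=0:+1/8640 = 1/8640
⇒ 3j(2 4 6; 1 -2 1)² = 14/1287, sgn -1
4πI² = N·(3j₀)²·(3jₘ)² = 350/1573
I = -1·√(0.222505/4π) = -0.13306527
No selection rule forces the value: the integral is nonzero (none).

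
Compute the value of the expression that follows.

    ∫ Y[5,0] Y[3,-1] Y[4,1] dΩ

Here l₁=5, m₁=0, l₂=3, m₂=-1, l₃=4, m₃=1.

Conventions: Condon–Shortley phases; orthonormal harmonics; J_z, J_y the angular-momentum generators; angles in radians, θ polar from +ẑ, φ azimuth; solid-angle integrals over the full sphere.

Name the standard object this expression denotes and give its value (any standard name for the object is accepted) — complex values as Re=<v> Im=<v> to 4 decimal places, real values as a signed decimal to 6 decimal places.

This is a Gaunt coefficient — the integral of a triple product of spherical harmonics over the sphere.
Checks pass: Σm=0; 12 even; l₃=4∈[2,8].
(2·5+1)(2·3+1)(2·4+1) = 693
Δ: 4! 6! 2! / 13! → 1/180180
sum: t=1:−1/576 t=2:+1/144 t=3:−1/576 = 1/288
3j²(5 3 4; 0 0 0) = Δ·Π!·Σ² = 20/1001  (sign +1)
sum: t=0:+1/5760 t=1:−1/288 t=2:+1/288 = 1/5760
3j²(5 3 4; 0 -1 1) = Δ·Π!·Σ² = 1/12012  (sign -1)
combine: 4πI² = 693·20/1001·1/12012 = 15/13013
take √, sign -1: I = -0.00957750

Gaunt coefficient, -0.009577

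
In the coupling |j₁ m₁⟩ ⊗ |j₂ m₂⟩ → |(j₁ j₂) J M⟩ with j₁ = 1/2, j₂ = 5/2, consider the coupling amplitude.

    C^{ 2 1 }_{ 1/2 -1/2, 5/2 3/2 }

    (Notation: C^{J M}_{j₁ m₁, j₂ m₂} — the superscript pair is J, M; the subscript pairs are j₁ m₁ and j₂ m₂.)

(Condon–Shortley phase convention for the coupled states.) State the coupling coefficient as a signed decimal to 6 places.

triangle: 1!·0!·4!/6! = 24/720
(j±m)!: 0!·1!·4!·1!·3!·1! = 144
prefactor² = (2J+1)·Δ·N² = 24
  k=1: −1/(1!·0!·0!·3!·0!·1!) = -1/6
Σ = -1/6  ⇒  CG² = 24·(-1/6)² = 2/3
CG = −√(2/3) = -0.816497

−√(2/3) = -0.816497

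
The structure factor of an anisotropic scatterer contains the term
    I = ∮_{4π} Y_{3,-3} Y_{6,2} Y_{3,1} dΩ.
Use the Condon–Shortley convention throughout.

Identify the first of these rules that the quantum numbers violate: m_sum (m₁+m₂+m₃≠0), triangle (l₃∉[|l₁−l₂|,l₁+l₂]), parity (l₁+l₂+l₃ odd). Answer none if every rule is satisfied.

Σmᵢ = 0  ✓
l₃∈[|l₁−l₂|,l₁+l₂]=[3,9], have l₃=3  ✓
Σlᵢ = 12 ⇒ even  ✓

none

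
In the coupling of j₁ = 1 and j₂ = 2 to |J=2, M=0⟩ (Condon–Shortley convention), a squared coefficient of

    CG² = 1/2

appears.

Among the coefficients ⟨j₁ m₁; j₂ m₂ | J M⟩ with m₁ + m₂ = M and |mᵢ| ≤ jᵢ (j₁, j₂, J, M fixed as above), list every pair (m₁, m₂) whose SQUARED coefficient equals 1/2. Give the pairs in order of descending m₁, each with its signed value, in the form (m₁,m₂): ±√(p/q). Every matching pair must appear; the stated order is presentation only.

(1,-1): +√(1/2); (-1,1): −√(1/2)

Admissible pairs with m₁+m₂ = M = 0: (-1,1), (0,0), (1,-1)
  (m₁,m₂)=(1,-1): CG² = 1/2, CG = +√(1/2)   ← matches the target
  (m₁,m₂)=(0,0): CG² = 0/1, CG = 0
  (m₁,m₂)=(-1,1): CG² = 1/2, CG = −√(1/2)   ← matches the target
Pairs with CG² = 1/2: (1,-1): +√(1/2); (-1,1): −√(1/2)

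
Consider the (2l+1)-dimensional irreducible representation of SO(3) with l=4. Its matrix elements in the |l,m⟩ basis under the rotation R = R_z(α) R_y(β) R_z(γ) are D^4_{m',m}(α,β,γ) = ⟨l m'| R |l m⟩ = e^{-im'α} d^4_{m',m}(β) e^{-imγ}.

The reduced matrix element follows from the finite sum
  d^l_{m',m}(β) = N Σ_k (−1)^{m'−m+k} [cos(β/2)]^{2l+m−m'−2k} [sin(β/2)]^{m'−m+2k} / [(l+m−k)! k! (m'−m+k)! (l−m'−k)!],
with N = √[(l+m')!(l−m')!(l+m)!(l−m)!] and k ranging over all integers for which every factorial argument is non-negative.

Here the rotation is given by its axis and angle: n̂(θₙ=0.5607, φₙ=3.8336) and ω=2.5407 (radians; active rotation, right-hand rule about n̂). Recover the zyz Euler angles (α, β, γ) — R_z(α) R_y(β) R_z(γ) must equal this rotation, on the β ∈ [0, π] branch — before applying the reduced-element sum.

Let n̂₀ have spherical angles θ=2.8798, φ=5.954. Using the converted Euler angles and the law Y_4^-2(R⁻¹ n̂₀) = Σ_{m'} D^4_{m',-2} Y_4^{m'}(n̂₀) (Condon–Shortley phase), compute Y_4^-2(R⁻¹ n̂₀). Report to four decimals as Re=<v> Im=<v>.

Re=-0.3013 Im=-0.2207

Axis–angle → zyz. n̂ = (sinθₙcosφₙ, sinθₙsinφₙ, cosθₙ) = (-0.409452, -0.339320, +0.846883), ω = 2.5407.
R = I cosω + sinω [n̂]ₓ + (1−cosω) n̂n̂ᵀ gives
  R = [-0.518896, -0.225277, -0.824619; +0.732343, -0.614724, -0.292895; -0.440931, -0.755887, +0.483958]
β = atan2(√(R₁₃²+R₂₃²), R₃₃) = 1.065625; α = atan2(R₂₃, R₁₃) mod 2π = 3.482882; γ = atan2(R₃₂, −R₃₁) mod 2π = 5.240460
Need the full column D^4_{m',-2} for m'=−4..4 at α=3.4829, β=1.0656, γ=5.2405.
cos(β/2)=0.861382, sin(β/2)=0.507958
d^4_{-4,-2}: single k=2 term ⇒ +0.557711;  D = +0.419183-0.367868i
d^4_{-3,-2}: k∈[1..2] ⇒ +0.668747 -0.697665 = -0.028918;  D = +0.014097-0.025249i
d^4_{-2,-2}: k∈[0..2] ⇒ +0.303086 -1.264769 +0.549775 = -0.411908;  D = -0.068845+0.406114i
d^4_{-1,-2}: k∈[0..2] ⇒ -0.758288 +1.318463 -0.305661 = +0.254514;  D = +0.043903+0.250699i
d^4_{0,-2}: k∈[0..2] ⇒ +0.999887 -0.927222 +0.120915 = +0.193580;  D = -0.095287-0.168504i
d^4_{1,-2}: k∈[0..2] ⇒ -0.878976 +0.458492 -0.031888 = -0.452371;  D = -0.341626-0.296532i
d^4_{2,-2}: k∈[0..2] ⇒ +0.549775 -0.152946 +0.004432 = +0.401261;  D = -0.373587-0.146434i
d^4_{3,-2}: k∈[0..1] ⇒ -0.242611 +0.028122 = -0.214489;  D = -0.214377-0.006921i
d^4_{4,-2}: single k=0 term ⇒ +0.067443;  D = -0.064248+0.020511i
Y_4^{m'}(θ=2.8798,φ=5.954) and Σ D·Y over m':
  (+0.4192-0.3679i)·(+0.0005+0.0019i)  (+0.0141-0.0252i)·(-0.0115-0.0175i)  (-0.0688+0.4061i)·(+0.0980+0.0758i)  (+0.0439+0.2507i)·(-0.3952-0.1350i)  (-0.0953-0.1685i)·(+0.5795+0.0000i)  (-0.3416-0.2965i)·(+0.3952-0.1350i)  (-0.3736-0.1464i)·(+0.0980-0.0758i)  (-0.2144-0.0069i)·(+0.0115-0.0175i)  (-0.0642+0.0205i)·(+0.0005-0.0019i)
Y_4^-2(R⁻¹ n̂) = -0.301313-0.220674i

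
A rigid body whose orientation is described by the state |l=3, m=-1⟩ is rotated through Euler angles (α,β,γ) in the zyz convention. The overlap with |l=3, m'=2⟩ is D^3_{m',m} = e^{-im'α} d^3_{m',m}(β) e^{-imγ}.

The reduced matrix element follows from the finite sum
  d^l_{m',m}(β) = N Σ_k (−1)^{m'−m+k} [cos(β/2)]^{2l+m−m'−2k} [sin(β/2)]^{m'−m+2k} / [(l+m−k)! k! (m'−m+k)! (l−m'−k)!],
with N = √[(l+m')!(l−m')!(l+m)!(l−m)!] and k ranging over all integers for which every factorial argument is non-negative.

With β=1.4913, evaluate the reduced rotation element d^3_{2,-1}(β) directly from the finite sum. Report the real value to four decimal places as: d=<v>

d^3_{2,-1}(β=1.4913) via the finite sum:
Half-angle: c=0.734647, s=0.678449. N=√(120·1·2·24)=75.894664
k: max(0,(-1)−(2))=0 … min(3+(-1),3−(2))=1
  k=0: (−1)^3·75.8947/(12)·0.7346^3·0.6784^3 = -0.783103
  k=1: (−1)^4·75.8947/(24)·0.7346^1·0.6784^5 = +0.333938
d^3_{2,-1}(1.4913) = -0.783103 +0.333938 = -0.449164

d=-0.4492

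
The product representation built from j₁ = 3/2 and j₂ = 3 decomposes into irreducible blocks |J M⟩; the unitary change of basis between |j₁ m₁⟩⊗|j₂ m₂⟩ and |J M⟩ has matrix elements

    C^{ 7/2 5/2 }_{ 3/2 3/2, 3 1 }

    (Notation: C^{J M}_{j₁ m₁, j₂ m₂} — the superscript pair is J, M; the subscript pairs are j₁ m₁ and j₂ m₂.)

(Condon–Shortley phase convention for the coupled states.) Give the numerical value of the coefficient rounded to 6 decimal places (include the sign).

j₁+j₂−J=1  J+j₁−j₂=2  J−j₁+j₂=5  j₁+j₂+J+1=9
(j₁±m₁, j₂±m₂, J±M) = (3,0,4,2,6,1)
P² = 7680/7
sum k=0..0:
  [0] +1/48 = 1/48
S = 1/48
C² = P²·S² = 10/21 ; C = +0.690066

+√(10/21) = +0.690066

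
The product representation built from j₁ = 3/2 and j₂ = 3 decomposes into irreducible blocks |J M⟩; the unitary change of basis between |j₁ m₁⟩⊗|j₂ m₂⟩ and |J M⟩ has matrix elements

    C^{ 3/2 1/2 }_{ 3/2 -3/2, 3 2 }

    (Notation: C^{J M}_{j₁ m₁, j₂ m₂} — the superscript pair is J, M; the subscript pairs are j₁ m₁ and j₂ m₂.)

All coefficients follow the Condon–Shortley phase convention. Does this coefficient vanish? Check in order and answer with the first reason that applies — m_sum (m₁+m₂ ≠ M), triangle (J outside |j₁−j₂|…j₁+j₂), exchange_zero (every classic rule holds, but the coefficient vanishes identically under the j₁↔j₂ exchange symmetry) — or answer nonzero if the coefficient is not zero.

nonzero

m-sum: m₁+m₂ = -3/2+2 = 1/2, M = 1/2  ✓
triangle: |j₁−j₂| = 3/2 ≤ J = 3/2 ≤ j₁+j₂ = 9/2  ✓
exchange: j₁≠j₂ or m₁≠m₂ — the exchange symmetry imposes no constraint here
value check: CG = −√(2/7) = -0.534522 ≠ 0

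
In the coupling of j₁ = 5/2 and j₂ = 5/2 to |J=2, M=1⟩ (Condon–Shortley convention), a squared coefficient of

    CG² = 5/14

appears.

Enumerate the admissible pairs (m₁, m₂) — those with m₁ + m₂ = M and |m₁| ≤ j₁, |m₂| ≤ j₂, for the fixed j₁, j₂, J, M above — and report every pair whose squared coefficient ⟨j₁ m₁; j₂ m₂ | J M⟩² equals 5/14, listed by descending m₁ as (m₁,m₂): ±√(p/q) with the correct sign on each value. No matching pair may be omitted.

Admissible pairs with m₁+m₂ = M = 1: (-3/2,5/2), (-1/2,3/2), (1/2,1/2), (3/2,-1/2), (5/2,-3/2)
  (m₁,m₂)=(5/2,-3/2): CG² = 5/14, CG = +√(5/14)   ← matches the target
  (m₁,m₂)=(3/2,-1/2): CG² = 1/7, CG = −√(1/7)
  (m₁,m₂)=(1/2,1/2): CG² = 0/1, CG = 0
  (m₁,m₂)=(-1/2,3/2): CG² = 1/7, CG = +√(1/7)
  (m₁,m₂)=(-3/2,5/2): CG² = 5/14, CG = −√(5/14)   ← matches the target
Pairs with CG² = 5/14: (5/2,-3/2): +√(5/14); (-3/2,5/2): −√(5/14)

(5/2,-3/2): +√(5/14); (-3/2,5/2): −√(5/14)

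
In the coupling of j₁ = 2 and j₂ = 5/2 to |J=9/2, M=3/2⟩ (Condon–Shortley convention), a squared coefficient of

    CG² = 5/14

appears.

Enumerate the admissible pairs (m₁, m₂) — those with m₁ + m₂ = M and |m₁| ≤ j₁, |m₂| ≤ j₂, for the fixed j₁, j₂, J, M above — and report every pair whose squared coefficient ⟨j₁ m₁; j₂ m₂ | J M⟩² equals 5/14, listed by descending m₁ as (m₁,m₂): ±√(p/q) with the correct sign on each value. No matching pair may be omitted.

(0,3/2): +√(5/14)

Admissible pairs with m₁+m₂ = M = 3/2: (-1,5/2), (0,3/2), (1,1/2), (2,-1/2)
  (m₁,m₂)=(2,-1/2): CG² = 5/42, CG = +√(5/42)
  (m₁,m₂)=(1,1/2): CG² = 10/21, CG = +√(10/21)
  (m₁,m₂)=(0,3/2): CG² = 5/14, CG = +√(5/14)   ← matches the target
  (m₁,m₂)=(-1,5/2): CG² = 1/21, CG = +√(1/21)
Pairs with CG² = 5/14: (0,3/2): +√(5/14)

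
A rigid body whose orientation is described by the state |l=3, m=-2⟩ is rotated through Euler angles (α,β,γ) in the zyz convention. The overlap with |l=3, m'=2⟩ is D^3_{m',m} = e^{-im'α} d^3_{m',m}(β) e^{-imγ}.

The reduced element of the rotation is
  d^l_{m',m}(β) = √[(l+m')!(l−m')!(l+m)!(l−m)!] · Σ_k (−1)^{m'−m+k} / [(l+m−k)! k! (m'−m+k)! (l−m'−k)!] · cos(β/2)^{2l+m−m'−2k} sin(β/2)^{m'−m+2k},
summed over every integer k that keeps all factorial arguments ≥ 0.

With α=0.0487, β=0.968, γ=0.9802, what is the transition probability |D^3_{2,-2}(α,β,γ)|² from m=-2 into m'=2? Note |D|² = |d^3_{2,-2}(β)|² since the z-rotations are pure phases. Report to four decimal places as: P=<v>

P=0.0301

Split into d^3_{2,-2}(β=0.9680) × two z-phases.
Half-angle: c=0.885141, s=0.465323. N=√(120·1·1·120)=120.000000
Admissible k: 0..1 (factorial args all ≥0)
  k=0: (−1)^4·120.0000/(24)·0.8851^2·0.4653^4 = +0.183660
  k=1: (−1)^5·120.0000/(120)·0.8851^0·0.4653^6 = -0.010151
d^3_{2,-2}(0.9680) = +0.183660 -0.010151 = +0.173508
|D^3_{2,-2}|² = |d^3_{2,-2}(β)|² = (+0.173508)² = 0.030105 (the z-rotation phases have unit modulus)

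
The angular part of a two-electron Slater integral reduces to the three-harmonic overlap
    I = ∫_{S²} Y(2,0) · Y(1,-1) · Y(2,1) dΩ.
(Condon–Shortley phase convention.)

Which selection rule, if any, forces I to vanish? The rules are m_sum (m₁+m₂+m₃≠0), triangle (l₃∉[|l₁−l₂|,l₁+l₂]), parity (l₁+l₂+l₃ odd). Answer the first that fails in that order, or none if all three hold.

Σmᵢ = 0  ✓
l₃∈[|l₁−l₂|,l₁+l₂]=[1,3], have l₃=2  ✓
Σlᵢ = 5 ⇒ odd  ✗

parity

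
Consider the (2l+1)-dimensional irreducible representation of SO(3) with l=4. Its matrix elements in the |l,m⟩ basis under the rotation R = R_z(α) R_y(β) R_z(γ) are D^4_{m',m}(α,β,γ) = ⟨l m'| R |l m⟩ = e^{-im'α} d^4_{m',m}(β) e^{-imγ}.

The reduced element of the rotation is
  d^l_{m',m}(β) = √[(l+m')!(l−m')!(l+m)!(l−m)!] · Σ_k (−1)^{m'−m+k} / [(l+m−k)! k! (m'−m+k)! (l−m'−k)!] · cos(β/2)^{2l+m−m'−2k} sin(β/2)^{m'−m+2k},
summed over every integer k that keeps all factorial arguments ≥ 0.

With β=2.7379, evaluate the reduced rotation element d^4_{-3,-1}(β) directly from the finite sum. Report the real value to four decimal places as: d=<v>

d^4_{-3,-1}(β=2.7379) via the finite sum:
With c≡cos(β/2)=0.200479 and s≡sin(β/2)=0.979698, N=[1·5040·6·120]^{1/2}=1904.940944
k∈{2,3} keeps every argument non-negative
  k=2: (−1)^0·1904.9409/(240)·0.2005^6·0.9797^2 = +0.000495
  k=3: (−1)^1·1904.9409/(144)·0.2005^4·0.9797^4 = -0.019686
d^4_{-3,-1}(2.7379) = +0.000495 -0.019686 = -0.019191

d=-0.0192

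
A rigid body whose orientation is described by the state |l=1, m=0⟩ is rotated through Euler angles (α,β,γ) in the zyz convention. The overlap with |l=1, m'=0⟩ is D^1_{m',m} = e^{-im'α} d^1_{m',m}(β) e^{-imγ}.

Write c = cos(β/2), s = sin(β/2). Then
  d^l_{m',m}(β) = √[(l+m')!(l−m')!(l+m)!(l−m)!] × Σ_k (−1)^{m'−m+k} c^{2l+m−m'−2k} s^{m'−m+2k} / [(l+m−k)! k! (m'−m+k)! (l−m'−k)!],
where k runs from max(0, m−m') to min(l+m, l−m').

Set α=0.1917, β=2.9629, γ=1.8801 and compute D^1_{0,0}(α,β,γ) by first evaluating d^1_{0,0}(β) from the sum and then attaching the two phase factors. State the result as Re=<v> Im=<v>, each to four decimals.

D^1_{0,0}(0.1917,2.9629,1.8801) = e^{-i·0·0.1917}·d^1_{0,0}(2.9629)·e^{-i·0·1.8801}. Compute d first:
c=cos(2.962900/2)=0.089228, s=sin(2.962900/2)=0.996011; N=√[1·1·1·1]=1.000000
k: max(0,(0)−(0))=0 … min(1+(0),1−(0))=1
  k=0: (−1)^0·1.0000/(1)·0.0892^2·0.9960^0 = +0.007962
  k=1: (−1)^1·1.0000/(1)·0.0892^0·0.9960^2 = -0.992038
d^1_{0,0}(2.9629) = +0.007962 -0.992038 = -0.984077
Phases: e^{-i·(0)·0.1917}=+1.000000+0.000000i, e^{-i·(0)·1.8801}=+1.000000+0.000000i ⇒ D=-0.984077+0.000000i

Re=-0.9841 Im=0.0000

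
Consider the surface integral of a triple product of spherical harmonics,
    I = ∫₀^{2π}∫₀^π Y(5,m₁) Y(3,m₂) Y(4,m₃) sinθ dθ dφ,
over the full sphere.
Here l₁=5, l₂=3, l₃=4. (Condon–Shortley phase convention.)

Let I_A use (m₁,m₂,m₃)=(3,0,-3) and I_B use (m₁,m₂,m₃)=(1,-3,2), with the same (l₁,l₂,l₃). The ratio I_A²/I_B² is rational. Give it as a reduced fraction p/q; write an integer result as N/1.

l's match ⇒ only the (l;m) 3-j factors differ between A and B.
A: triangle coeff Δ(5,3,4) = 1/180180; Σ_t [1,2]: t=1:−1/1440 t=2:+1/2880 = -1/2880; (3j)²=7/715 [(5 3 4; 3 0 -3)], sign=+1
B: triangle coeff Δ(5,3,4) = 1/180180; Σ_t [0,0]: t=0:+1/2304 = 1/2304; (3j)²=75/4004 [(5 3 4; 1 -3 2)], sign=+1
I_A²/I_B² = (7/715)/(75/4004) = 196/375

196/375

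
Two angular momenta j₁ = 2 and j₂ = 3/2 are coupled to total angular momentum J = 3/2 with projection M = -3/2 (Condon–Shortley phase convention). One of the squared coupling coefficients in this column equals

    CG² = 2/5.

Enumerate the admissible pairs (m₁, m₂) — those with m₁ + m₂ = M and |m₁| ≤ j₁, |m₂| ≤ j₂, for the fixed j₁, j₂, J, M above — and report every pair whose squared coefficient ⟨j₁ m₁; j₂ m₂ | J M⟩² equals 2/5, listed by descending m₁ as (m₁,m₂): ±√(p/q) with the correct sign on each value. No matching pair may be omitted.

Admissible pairs with m₁+m₂ = M = -3/2: (-2,1/2), (-1,-1/2), (0,-3/2)
  (m₁,m₂)=(0,-3/2): CG² = 1/5, CG = +√(1/5)
  (m₁,m₂)=(-1,-1/2): CG² = 2/5, CG = −√(2/5)   ← matches the target
  (m₁,m₂)=(-2,1/2): CG² = 2/5, CG = +√(2/5)   ← matches the target
Pairs with CG² = 2/5: (-1,-1/2): −√(2/5); (-2,1/2): +√(2/5)

(-1,-1/2): −√(2/5); (-2,1/2): +√(2/5)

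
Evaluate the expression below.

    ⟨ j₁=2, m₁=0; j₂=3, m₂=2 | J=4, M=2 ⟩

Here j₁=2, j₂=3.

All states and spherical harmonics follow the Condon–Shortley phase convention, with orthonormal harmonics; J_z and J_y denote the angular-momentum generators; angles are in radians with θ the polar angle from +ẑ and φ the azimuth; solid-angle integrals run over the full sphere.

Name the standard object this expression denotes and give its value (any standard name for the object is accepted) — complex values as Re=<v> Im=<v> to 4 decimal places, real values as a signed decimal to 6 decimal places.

Clebsch–Gordan coefficient, −√(12/35) ≈ -0.585540

This is a Clebsch–Gordan (vector-coupling) coefficient.
√[9·1!3!5!/10! · 2!2!5!1!6!2!] = √(8640/7)
  +(−1)^0/∏(0,1,2,5,1,0)! = 1/240  (running 1/240)
  +(−1)^1/∏(1,0,1,4,2,1)! = -1/48  (running -1/60)
⟨..|..⟩ = √(8640/7)·(-1/60) = -0.585540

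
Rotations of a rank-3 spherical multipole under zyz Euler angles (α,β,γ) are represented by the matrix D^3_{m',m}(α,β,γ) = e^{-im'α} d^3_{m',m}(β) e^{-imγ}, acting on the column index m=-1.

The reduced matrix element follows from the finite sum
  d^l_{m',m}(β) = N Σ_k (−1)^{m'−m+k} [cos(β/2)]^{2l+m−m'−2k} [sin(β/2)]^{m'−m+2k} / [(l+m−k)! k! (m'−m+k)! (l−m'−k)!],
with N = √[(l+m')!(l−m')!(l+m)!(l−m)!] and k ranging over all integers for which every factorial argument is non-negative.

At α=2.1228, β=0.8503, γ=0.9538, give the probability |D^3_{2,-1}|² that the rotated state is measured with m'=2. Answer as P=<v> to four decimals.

D^3_{2,-1}(2.1228,0.8503,0.9538) = e^{-i·2·2.1228}·d^3_{2,-1}(0.8503)·e^{-i·-1·0.9538}. Compute d first:
Half-angle: c=0.910977, s=0.412457. N=√(120·1·2·24)=75.894664
Admissible k: 0..1 (factorial args all ≥0)
  k=0: (−1)^3·75.8947/(12)·0.9110^3·0.4125^3 = -0.335498
  k=1: (−1)^4·75.8947/(24)·0.9110^1·0.4125^5 = +0.034388
d^3_{2,-1}(0.8503) = -0.335498 +0.034388 = -0.301110
|D^3_{2,-1}|² = |d^3_{2,-1}(β)|² = (-0.301110)² = 0.090667 (the z-rotation phases have unit modulus)

P=0.0907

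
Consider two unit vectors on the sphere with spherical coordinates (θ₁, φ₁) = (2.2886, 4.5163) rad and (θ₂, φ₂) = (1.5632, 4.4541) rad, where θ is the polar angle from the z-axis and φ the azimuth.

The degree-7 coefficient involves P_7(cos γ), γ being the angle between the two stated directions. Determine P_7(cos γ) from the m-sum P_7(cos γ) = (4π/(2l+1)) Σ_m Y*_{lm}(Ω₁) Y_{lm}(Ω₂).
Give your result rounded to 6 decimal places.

-0.021081

Summing Y*_{l m}(θ₁,φ₁)·Y_{l m}(θ₂,φ₂) over m ∈ [−7, 7]; prefactor 4π/(2·7+1) = 0.837758:
  term(m=-7) = +0.031187+0.014507i   from Y*(Ω₁)=+0.067453+0.013545i, Y(Ω₂)=+0.485937+0.117489i
  term(m=-6) = -0.002974-0.001165i   from Y*(Ω₁)=+0.086345-0.207536i, Y(Ω₂)=-0.000299-0.014207i
  term(m=-5) = -0.143595-0.046156i   from Y*(Ω₁)=-0.341794-0.229024i, Y(Ω₂)=+0.352389-0.101084i
  term(m=-4) = +0.006606+0.001678i   from Y*(Ω₁)=-0.288612+0.288011i, Y(Ω₂)=-0.008561-0.014359i
  term(m=-3) = +0.018641+0.003519i   from Y*(Ω₁)=+0.031761+0.047614i, Y(Ω₂)=+0.231889-0.236825i
  term(m=-2) = +0.006013+0.000752i   from Y*(Ω₁)=-0.314262+0.129980i, Y(Ω₂)=-0.015494-0.008801i
  term(m=-1) = +0.068969+0.004295i   from Y*(Ω₁)=+0.042224+0.212563i, Y(Ω₂)=+0.081446-0.308287i
  term(m=+0) = +0.005142+0.000000i   from Y*(Ω₁)=-0.283379-0.000000i, Y(Ω₂)=-0.018145+0.000000i
  term(m=+1) = +0.068969-0.004295i   from Y*(Ω₁)=-0.042224+0.212563i, Y(Ω₂)=-0.081446-0.308287i
  term(m=+2) = +0.006013-0.000752i   from Y*(Ω₁)=-0.314262-0.129980i, Y(Ω₂)=-0.015494+0.008801i
  term(m=+3) = +0.018641-0.003519i   from Y*(Ω₁)=-0.031761+0.047614i, Y(Ω₂)=-0.231889-0.236825i
  term(m=+4) = +0.006606-0.001678i   from Y*(Ω₁)=-0.288612-0.288011i, Y(Ω₂)=-0.008561+0.014359i
  term(m=+5) = -0.143595+0.046156i   from Y*(Ω₁)=+0.341794-0.229024i, Y(Ω₂)=-0.352389-0.101084i
  term(m=+6) = -0.002974+0.001165i   from Y*(Ω₁)=+0.086345+0.207536i, Y(Ω₂)=-0.000299+0.014207i
  term(m=+7) = +0.031187-0.014507i   from Y*(Ω₁)=-0.067453+0.013545i, Y(Ω₂)=-0.485937+0.117489i
Σ over m = -0.025164+0.000000i; ×(4π/15) → -0.021081+0.000000i. Real part: -0.021081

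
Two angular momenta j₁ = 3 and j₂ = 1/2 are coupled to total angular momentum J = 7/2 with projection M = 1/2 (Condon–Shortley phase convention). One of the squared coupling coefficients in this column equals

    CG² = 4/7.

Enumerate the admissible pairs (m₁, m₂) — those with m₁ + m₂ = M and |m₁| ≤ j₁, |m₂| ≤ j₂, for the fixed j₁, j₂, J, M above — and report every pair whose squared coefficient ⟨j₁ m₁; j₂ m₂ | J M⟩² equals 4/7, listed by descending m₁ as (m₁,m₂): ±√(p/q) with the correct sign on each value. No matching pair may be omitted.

(0,1/2): +√(4/7)

Admissible pairs with m₁+m₂ = M = 1/2: (0,1/2), (1,-1/2)
  (m₁,m₂)=(1,-1/2): CG² = 3/7, CG = +√(3/7)
  (m₁,m₂)=(0,1/2): CG² = 4/7, CG = +√(4/7)   ← matches the target
Pairs with CG² = 4/7: (0,1/2): +√(4/7)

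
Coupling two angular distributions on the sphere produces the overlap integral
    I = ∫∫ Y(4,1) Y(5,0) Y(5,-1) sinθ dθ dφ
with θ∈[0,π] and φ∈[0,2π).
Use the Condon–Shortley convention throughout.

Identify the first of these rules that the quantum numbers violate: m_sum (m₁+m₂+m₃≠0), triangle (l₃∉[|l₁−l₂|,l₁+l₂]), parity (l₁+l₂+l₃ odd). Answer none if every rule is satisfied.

m₁+m₂+m₃ = 1 + 0 − 1 = 0  ✓
triangle: |4−5|=1 ≤ l₃=5 ≤ 4+5=9  ✓
parity: l₁+l₂+l₃ = 14 is even  ✓

none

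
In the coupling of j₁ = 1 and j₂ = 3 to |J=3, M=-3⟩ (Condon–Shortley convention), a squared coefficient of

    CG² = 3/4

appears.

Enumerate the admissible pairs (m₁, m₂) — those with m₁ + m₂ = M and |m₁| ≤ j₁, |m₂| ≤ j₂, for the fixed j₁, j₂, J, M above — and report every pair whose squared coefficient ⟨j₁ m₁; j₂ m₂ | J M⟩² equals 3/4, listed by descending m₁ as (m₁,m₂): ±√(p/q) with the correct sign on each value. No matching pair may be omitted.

(0,-3): +√(3/4)

Admissible pairs with m₁+m₂ = M = -3: (-1,-2), (0,-3)
  (m₁,m₂)=(0,-3): CG² = 3/4, CG = +√(3/4)   ← matches the target
  (m₁,m₂)=(-1,-2): CG² = 1/4, CG = −√(1/4)
Pairs with CG² = 3/4: (0,-3): +√(3/4)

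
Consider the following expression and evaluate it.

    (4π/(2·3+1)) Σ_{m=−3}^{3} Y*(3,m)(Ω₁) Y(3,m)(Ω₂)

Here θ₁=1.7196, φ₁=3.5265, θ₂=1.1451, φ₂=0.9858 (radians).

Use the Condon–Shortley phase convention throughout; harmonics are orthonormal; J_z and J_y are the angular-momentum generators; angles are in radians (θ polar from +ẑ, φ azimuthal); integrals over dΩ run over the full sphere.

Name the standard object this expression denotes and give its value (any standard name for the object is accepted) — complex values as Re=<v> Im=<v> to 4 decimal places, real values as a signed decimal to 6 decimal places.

Legendre polynomial (addition theorem), -0.093756

This sum is the spherical-harmonic addition theorem: it equals the Legendre polynomial P_l(cos γ) of the angle γ between the two directions.
Addition theorem: P_3(cos γ) = (4π/7) Σ_m Y*_{lm}(Ω₁) Y_{lm}(Ω₂), m = −3…3:
  [-3]  conj(Y_{3,-3})(Ω₁) = -0.16310 - 0.36911j ; Y_{3,-3}(Ω₂) = -0.30986 - 0.05773j ; Δ = 0.02923 + 0.12379j
  [-2]  conj(Y_{3,-2})(Ω₁) = -0.10640 - 0.10314j ; Y_{3,-2}(Ω₂) = -0.13658 - 0.32232j ; Δ = -0.01871 + 0.04838j
  [-1]  conj(Y_{3,-1})(Ω₁) = 0.26367 + 0.10682j ; Y_{3,-1}(Ω₂) = -0.02395 + 0.03616j ; Δ = -0.01018 + 0.00698j
  [+0]  conj(Y_{3,0})(Ω₁) = 0.15990 + 0.00000j ; Y_{3,0}(Ω₂) = -0.33092 + 0.00000j ; Δ = -0.05291 + 0.00000j
  [+1]  conj(Y_{3,1})(Ω₁) = -0.26367 + 0.10682j ; Y_{3,1}(Ω₂) = 0.02395 + 0.03616j ; Δ = -0.01018 - 0.00698j
  [+2]  conj(Y_{3,2})(Ω₁) = -0.10640 + 0.10314j ; Y_{3,2}(Ω₂) = -0.13658 + 0.32232j ; Δ = -0.01871 - 0.04838j
  [+3]  conj(Y_{3,3})(Ω₁) = 0.16310 - 0.36911j ; Y_{3,3}(Ω₂) = 0.30986 - 0.05773j ; Δ = 0.02923 - 0.12379j
Accumulated sum -0.05223 + 0.00000j; after 4π/(2l+1) scaling, -0.09376 + 0.00000j ⇒ P_3 = -0.093756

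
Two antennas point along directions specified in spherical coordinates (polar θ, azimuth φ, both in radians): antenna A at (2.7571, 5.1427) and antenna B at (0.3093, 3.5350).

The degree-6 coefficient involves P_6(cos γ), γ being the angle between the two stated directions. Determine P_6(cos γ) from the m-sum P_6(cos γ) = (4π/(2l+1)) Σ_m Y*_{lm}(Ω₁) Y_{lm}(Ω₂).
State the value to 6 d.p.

Summing Y*_{l m}(θ₁,φ₁)·Y_{l m}(θ₂,φ₂) over m ∈ [−6, 6]; prefactor 4π/(2·6+1) = 0.966644:
  m=-6: Y*=(0.001140, -0.000714)  Y=(-0.000273, -0.000271)  product (-0.000001, -0.000000)
  m=-5: Y*=(-0.009629, -0.006319)  Y=(0.001608, 0.003843)  product (0.000009, -0.000047)
  m=-4: Y*=(-0.008947, 0.059018)  Y=(-0.000078, -0.027507)  product (0.001624, 0.000242)
  m=-3: Y*=(0.197608, -0.056794)  Y=(-0.046509, 0.112961)  product (-0.002775, 0.024963)
  m=-2: Y*=(-0.295761, -0.343975)  Y=(0.252201, -0.252917)  product (-0.161588, -0.011948)
  m=-1: Y*=(-0.214420, 0.467149)  Y=(-0.545865, 0.226558)  product (0.011208, -0.303579)
  m=+0: Y*=(-0.050685, -0.000000)  Y=(0.222199, 0.000000)  product (-0.011262, -0.000000)
  m=+1: Y*=(0.214420, 0.467149)  Y=(0.545865, 0.226558)  product (0.011208, 0.303579)
  m=+2: Y*=(-0.295761, 0.343975)  Y=(0.252201, 0.252917)  product (-0.161588, 0.011948)
  m=+3: Y*=(-0.197608, -0.056794)  Y=(0.046509, 0.112961)  product (-0.002775, -0.024963)
  m=+4: Y*=(-0.008947, -0.059018)  Y=(-0.000078, 0.027507)  product (0.001624, -0.000242)
  m=+5: Y*=(0.009629, -0.006319)  Y=(-0.001608, 0.003843)  product (0.000009, 0.000047)
  m=+6: Y*=(0.001140, 0.000714)  Y=(-0.000273, 0.000271)  product (-0.000001, 0.000000)
Accumulated sum (-0.314307, -0.000000); after 4π/(2l+1) scaling, (-0.303823, -0.000000) ⇒ P_6 = -0.303823

-0.303823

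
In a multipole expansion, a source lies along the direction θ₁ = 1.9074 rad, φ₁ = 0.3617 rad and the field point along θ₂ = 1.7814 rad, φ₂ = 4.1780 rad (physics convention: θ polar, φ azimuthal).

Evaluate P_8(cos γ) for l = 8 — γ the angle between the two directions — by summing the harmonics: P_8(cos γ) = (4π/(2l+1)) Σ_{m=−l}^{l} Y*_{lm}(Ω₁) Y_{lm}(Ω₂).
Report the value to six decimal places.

0.305027

Term-by-term m-sum for l=8 (normalisation 4π/17 = 0.739198):
  m=-8: (-0.31479 + 0.07971j) × (-0.18254 - 0.39050j) = 0.08859 + 0.10838j  (running Σ = 0.08859 + 0.10838j)
  m=-7: (0.37261 - 0.26026j) × (0.20786 - 0.30440j) = -0.00177 - 0.16752j  (running Σ = 0.08682 - 0.05915j)
  m=-6: (-0.09555 + 0.13985j) × (-0.11316 - 0.00734j) = 0.01184 - 0.01512j  (running Σ = 0.09866 - 0.07427j)
  m=-5: (-0.06461 + 0.26667j) × (-0.16130 - 0.31782j) = 0.09518 - 0.02248j  (running Σ = 0.19383 - 0.09675j)
  m=-4: (-0.03529 - 0.28317j) × (0.00201 - 0.00316j) = -0.00097 - 0.00046j  (running Σ = 0.19287 - 0.09721j)
  m=-3: (-0.07110 - 0.13470j) × (-0.33080 - 0.01071j) = 0.02208 + 0.04532j  (running Σ = 0.21494 - 0.05189j)
  m=-2: (0.23345 + 0.20616j) × (-0.02686 - 0.04894j) = 0.00382 - 0.01696j  (running Σ = 0.21876 - 0.06885j)
  m=-1: (0.08959 + 0.03390j) × (-0.16078 + 0.27166j) = -0.02361 + 0.01889j  (running Σ = 0.19515 - 0.04996j)
  m=0: (-0.31499 + 0.00000j) × (-0.07095 + 0.00000j) = 0.02235 + 0.00000j  (running Σ = 0.21750 - 0.04996j)
  m=1: (-0.08959 + 0.03390j) × (0.16078 + 0.27166j) = -0.02361 - 0.01889j  (running Σ = 0.19388 - 0.06885j)
  m=2: (0.23345 - 0.20616j) × (-0.02686 + 0.04894j) = 0.00382 + 0.01696j  (running Σ = 0.19770 - 0.05189j)
  m=3: (0.07110 - 0.13470j) × (0.33080 - 0.01071j) = 0.02208 - 0.04532j  (running Σ = 0.21978 - 0.09721j)
  m=4: (-0.03529 + 0.28317j) × (0.00201 + 0.00316j) = -0.00097 + 0.00046j  (running Σ = 0.21881 - 0.09675j)
  m=5: (0.06461 + 0.26667j) × (0.16130 - 0.31782j) = 0.09518 + 0.02248j  (running Σ = 0.31399 - 0.07427j)
  m=6: (-0.09555 - 0.13985j) × (-0.11316 + 0.00734j) = 0.01184 + 0.01512j  (running Σ = 0.32583 - 0.05915j)
  m=7: (-0.37261 - 0.26026j) × (-0.20786 - 0.30440j) = -0.00177 + 0.16752j  (running Σ = 0.32406 + 0.10838j)
  m=8: (-0.31479 - 0.07971j) × (-0.18254 + 0.39050j) = 0.08859 - 0.10838j  (running Σ = 0.41265 - 0.00000j)
Accumulated sum 0.41265 - 0.00000j; after 4π/(2l+1) scaling, 0.30503 - 0.00000j ⇒ P_8 = 0.305027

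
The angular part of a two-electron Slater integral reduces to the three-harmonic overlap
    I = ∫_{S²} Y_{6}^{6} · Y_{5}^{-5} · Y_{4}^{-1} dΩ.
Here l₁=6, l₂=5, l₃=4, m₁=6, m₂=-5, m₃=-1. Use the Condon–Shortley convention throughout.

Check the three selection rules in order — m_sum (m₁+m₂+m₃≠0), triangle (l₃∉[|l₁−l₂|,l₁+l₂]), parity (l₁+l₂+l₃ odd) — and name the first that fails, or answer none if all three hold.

parity

azimuthal sum: 6 − 5 − 1 = 0  ✓
1 ≤ 4 ≤ 11 (triangle on l)  ✓
L = 6 + 5 + 4 = 15 (odd)  ✗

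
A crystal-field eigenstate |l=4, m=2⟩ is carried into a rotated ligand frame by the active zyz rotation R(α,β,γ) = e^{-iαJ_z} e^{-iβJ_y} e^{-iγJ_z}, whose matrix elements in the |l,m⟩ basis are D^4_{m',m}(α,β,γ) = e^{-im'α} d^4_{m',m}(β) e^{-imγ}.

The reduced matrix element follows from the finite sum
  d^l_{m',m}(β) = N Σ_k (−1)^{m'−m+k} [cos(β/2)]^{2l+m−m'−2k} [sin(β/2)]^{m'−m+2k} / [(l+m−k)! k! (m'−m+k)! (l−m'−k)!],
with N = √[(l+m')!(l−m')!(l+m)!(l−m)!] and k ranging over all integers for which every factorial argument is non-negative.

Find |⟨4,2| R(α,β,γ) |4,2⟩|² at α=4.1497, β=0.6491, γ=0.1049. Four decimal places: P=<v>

Split into d^4_{2,2}(β=0.6491) × two z-phases.
c=cos(0.649100/2)=0.947794, s=sin(0.649100/2)=0.318882; N=√[720·2·720·2]=1440.000000
The bounds max(0,m−m')=0 and min(l+m,l−m')=2 give 3 terms
  k=0: (−1)^0·1440.0000/(1440)·0.9478^8·0.3189^0 = +0.651198
  k=1: (−1)^1·1440.0000/(120)·0.9478^6·0.3189^2 = -0.884559
  k=2: (−1)^2·1440.0000/(96)·0.9478^4·0.3189^4 = +0.125161
d^4_{2,2}(0.6491) = +0.651198 -0.884559 +0.125161 = -0.108200
|D^4_{2,2}|² = |d^4_{2,2}(β)|² = (-0.108200)² = 0.011707 (the z-rotation phases have unit modulus)

P=0.0117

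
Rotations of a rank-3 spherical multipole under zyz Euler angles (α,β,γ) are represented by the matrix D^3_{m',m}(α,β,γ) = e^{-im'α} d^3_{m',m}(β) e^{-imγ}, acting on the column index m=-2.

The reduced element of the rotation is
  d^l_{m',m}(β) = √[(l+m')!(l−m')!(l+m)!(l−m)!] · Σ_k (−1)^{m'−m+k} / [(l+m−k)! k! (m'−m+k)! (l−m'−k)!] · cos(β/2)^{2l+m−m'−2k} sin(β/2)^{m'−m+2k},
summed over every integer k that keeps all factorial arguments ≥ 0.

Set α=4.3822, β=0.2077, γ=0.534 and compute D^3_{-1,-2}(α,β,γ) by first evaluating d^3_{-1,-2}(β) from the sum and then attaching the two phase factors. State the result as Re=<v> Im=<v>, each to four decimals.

Re=-0.2100 Im=0.2310

Split into d^3_{-1,-2}(β=0.2077) × two z-phases.
With c≡cos(β/2)=0.994612 and s≡sin(β/2)=0.103663, N=[2·24·1·120]^{1/2}=75.894664
The bounds max(0,m−m')=0 and min(l+m,l−m')=1 give 2 terms
  k=0: (−1)^1·75.8947/(24)·0.9946^5·0.1037^1 = -0.319077
  k=1: (−1)^2·75.8947/(12)·0.9946^3·0.1037^3 = +0.006932
d^3_{-1,-2}(0.2077) = -0.319077 +0.006932 = -0.312144
D = (-0.324222-0.945981i)·(-0.312144)·(+0.481878+0.876239i) = -0.209970+0.230969i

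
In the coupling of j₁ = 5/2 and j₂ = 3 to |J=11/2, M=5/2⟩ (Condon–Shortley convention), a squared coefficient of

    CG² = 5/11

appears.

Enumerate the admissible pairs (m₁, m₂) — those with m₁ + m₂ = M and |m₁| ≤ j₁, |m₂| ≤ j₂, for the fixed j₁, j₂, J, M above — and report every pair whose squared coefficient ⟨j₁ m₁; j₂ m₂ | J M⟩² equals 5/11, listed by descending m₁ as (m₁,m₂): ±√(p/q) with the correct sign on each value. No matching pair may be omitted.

Admissible pairs with m₁+m₂ = M = 5/2: (-1/2,3), (1/2,2), (3/2,1), (5/2,0)
  (m₁,m₂)=(5/2,0): CG² = 4/33, CG = +√(4/33)
  (m₁,m₂)=(3/2,1): CG² = 5/11, CG = +√(5/11)   ← matches the target
  (m₁,m₂)=(1/2,2): CG² = 4/11, CG = +√(4/11)
  (m₁,m₂)=(-1/2,3): CG² = 2/33, CG = +√(2/33)
Pairs with CG² = 5/11: (3/2,1): +√(5/11)

(3/2,1): +√(5/11)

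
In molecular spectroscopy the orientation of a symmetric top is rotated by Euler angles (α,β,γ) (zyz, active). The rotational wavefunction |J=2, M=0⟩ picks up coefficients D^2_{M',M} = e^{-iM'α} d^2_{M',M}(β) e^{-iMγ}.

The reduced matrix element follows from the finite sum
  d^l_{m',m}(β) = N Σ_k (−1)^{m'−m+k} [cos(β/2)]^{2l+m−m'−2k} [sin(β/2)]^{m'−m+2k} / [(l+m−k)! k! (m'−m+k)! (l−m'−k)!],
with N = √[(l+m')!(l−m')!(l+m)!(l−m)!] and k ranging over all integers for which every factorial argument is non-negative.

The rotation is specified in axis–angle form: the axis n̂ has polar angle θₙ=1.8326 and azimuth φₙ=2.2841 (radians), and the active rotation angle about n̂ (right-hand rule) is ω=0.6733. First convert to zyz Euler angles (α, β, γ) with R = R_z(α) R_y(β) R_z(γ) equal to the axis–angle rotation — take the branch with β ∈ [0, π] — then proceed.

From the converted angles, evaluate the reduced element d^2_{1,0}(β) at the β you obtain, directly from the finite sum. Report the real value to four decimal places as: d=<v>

Axis–angle → zyz. n̂ = (sinθₙcosφₙ, sinθₙsinφₙ, cosθₙ) = (-0.632039, +0.730436, -0.258823), ω = 0.6733.
R = I cosω + sinω [n̂]ₓ + (1−cosω) n̂n̂ᵀ gives
  R = [+0.868946, +0.060644, +0.491177; -0.262144, +0.898203, +0.352862; -0.419778, -0.435378, +0.796387]
β = atan2(√(R₁₃²+R₂₃²), R₃₃) = 0.649498; α = atan2(R₂₃, R₁₃) mod 2π = 0.622969; γ = atan2(R₃₂, −R₃₁) mod 2π = 5.479547
d^2_{1,0}(β=0.6495) via the finite sum:
c=cos(0.649498/2)=0.947731, s=sin(0.649498/2)=0.319071; N=√[6·1·2·2]=4.898979
The bounds max(0,m−m')=0 and min(l+m,l−m')=1 give 2 terms
  k=0: (−1)^1·4.8990/(2)·0.9477^3·0.3191^1 = -0.665301
  k=1: (−1)^2·4.8990/(2)·0.9477^1·0.3191^3 = +0.075409
d^2_{1,0}(0.6495) = -0.665301 +0.075409 = -0.589892

d=-0.5899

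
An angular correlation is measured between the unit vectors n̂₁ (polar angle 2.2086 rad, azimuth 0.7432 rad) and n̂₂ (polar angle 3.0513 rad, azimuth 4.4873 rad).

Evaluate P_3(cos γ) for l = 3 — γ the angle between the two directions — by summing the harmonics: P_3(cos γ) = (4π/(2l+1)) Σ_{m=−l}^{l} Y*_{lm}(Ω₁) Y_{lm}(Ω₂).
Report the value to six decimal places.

Term-by-term m-sum for l=3 (normalisation 4π/7 = 1.795196):
  [-3]  conj(Y_{3,-3})(Ω₁) = (-0.132448, 0.171080) ; Y_{3,-3}(Ω₂) = (0.000191, -0.000239) ; Δ = (0.000016, 0.000064)
  [-2]  conj(Y_{3,-2})(Ω₁) = (-0.033110, -0.391380) ; Y_{3,-2}(Ω₂) = (0.007451, 0.003601) ; Δ = (0.001163, -0.003035)
  [-1]  conj(Y_{3,-1})(Ω₁) = (0.147723, 0.135754) ; Y_{3,-1}(Ω₂) = (-0.025752, 0.112469) ; Δ = (-0.019072, 0.013118)
  [+0]  conj(Y_{3,0})(Ω₁) = (0.272708, -0.000000) ; Y_{3,0}(Ω₂) = (-0.728203, 0.000000) ; Δ = (-0.198587, 0.000000)
  [+1]  conj(Y_{3,1})(Ω₁) = (-0.147723, 0.135754) ; Y_{3,1}(Ω₂) = (0.025752, 0.112469) ; Δ = (-0.019072, -0.013118)
  [+2]  conj(Y_{3,2})(Ω₁) = (-0.033110, 0.391380) ; Y_{3,2}(Ω₂) = (0.007451, -0.003601) ; Δ = (0.001163, 0.003035)
  [+3]  conj(Y_{3,3})(Ω₁) = (0.132448, 0.171080) ; Y_{3,3}(Ω₂) = (-0.000191, -0.000239) ; Δ = (0.000016, -0.000064)
Accumulated sum (-0.234375, 0.000000); after 4π/(2l+1) scaling, (-0.420749, 0.000000) ⇒ P_3 = -0.420749

-0.420749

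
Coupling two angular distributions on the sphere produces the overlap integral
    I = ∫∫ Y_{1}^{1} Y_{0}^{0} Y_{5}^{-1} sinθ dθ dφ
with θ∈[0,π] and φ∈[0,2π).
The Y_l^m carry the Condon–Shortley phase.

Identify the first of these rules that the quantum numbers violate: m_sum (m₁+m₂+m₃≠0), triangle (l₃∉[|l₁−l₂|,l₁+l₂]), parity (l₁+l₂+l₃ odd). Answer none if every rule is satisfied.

Σmᵢ = 0  ✓
l₃∈[|l₁−l₂|,l₁+l₂]=[1,1] required, l₃=5 fails  ✗
Σlᵢ = 6 ⇒ even

triangle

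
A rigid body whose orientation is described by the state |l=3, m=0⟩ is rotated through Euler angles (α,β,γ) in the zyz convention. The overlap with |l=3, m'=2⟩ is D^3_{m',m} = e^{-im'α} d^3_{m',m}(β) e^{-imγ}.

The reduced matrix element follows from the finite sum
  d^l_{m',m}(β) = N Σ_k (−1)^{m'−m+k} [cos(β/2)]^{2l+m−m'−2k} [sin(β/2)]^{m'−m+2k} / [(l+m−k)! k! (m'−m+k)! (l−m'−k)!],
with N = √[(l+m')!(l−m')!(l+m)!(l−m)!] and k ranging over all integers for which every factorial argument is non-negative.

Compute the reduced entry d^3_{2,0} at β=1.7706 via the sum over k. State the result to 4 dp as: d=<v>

d=-0.2611

d^3_{2,0}(β=1.7706) via the finite sum:
Half-angle: c=0.633057, s=0.774105. N=√(120·1·6·6)=65.726707
k∈{0,1} keeps every argument non-negative
  k=0: (−1)^2·65.7267/(12)·0.6331^4·0.7741^2 = +0.527148
  k=1: (−1)^3·65.7267/(12)·0.6331^2·0.7741^4 = -0.788217
d^3_{2,0}(1.7706) = +0.527148 -0.788217 = -0.261070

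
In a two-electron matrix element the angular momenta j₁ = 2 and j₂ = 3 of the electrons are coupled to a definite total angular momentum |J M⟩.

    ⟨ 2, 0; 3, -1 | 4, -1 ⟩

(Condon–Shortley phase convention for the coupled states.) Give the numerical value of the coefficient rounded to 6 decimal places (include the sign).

+0.327327

triangle: 1!*3!*5!/10! = 720/3628800
(j±m)!: 2!*2!*2!*4!*3!*5! = 138240
prefactor² = (2J+1)*Δ*N² = 1728/7
  k=0: +1/(0!*1!*2!*2!*1!*3!) = 1/24
  k=1: −1/(1!*0!*1!*1!*2!*4!) = -1/48
Σ = 1/48  ⇒  CG² = 1728/7*(1/48)² = 3/28
CG = +√(3/28) = +0.327327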